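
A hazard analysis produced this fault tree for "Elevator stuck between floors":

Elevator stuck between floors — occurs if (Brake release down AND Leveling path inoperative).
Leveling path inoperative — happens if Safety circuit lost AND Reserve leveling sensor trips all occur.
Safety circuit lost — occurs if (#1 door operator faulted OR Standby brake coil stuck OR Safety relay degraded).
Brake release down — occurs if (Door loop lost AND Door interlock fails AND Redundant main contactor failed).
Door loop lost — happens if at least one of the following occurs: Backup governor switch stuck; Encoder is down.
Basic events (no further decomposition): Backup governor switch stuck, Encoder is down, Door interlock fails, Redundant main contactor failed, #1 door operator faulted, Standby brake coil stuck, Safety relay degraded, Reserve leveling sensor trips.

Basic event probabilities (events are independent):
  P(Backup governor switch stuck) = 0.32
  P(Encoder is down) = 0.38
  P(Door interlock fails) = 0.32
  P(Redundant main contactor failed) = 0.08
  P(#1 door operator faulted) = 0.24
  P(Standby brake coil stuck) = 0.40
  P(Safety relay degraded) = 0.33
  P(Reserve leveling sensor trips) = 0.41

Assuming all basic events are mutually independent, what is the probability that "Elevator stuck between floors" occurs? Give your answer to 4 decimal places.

P(Door loop lost) [OR] = 1 − (1−0.32) × (1−0.38) = 0.578400
P(Brake release down) [AND] = 0.578400 × 0.32 × 0.08 = 0.014807
P(Safety circuit lost) [OR] = 1 − (1−0.24) × (1−0.40) × (1−0.33) = 0.694480
P(Leveling path inoperative) [AND] = 0.694480 × 0.41 = 0.284737
P(Elevator stuck between floors) [AND] = 0.014807 × 0.284737 = 0.004216
Rounded to 4 decimal places: P(Elevator stuck between floors) ≈ 0.0042.

0.0042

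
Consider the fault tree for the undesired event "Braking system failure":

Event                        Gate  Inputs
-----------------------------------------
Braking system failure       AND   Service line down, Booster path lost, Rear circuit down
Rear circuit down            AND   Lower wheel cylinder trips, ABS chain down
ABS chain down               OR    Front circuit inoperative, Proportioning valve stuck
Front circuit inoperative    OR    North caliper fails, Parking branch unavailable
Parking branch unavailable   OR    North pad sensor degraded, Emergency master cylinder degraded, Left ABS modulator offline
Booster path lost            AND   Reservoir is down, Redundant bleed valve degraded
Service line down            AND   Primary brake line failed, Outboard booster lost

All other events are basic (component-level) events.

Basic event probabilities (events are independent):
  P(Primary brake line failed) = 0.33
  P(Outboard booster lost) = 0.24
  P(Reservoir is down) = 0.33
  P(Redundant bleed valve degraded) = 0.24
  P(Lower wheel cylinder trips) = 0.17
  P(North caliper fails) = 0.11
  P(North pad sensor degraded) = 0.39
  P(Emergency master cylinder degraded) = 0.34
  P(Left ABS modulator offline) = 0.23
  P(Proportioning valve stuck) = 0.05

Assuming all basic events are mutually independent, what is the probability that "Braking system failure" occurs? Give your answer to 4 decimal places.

0.0008

P(Service line down) [AND] = 0.33 × 0.24 = 0.079200
P(Booster path lost) [AND] = 0.33 × 0.24 = 0.079200
P(Parking branch unavailable) [OR] = 1 − (1−0.39) × (1−0.34) × (1−0.23) = 0.689998
P(Front circuit inoperative) [OR] = 1 − (1−0.11) × (1−0.689998) = 0.724098
P(ABS chain down) [OR] = 1 − (1−0.724098) × (1−0.05) = 0.737893
P(Rear circuit down) [AND] = 0.17 × 0.737893 = 0.125442
P(Braking system failure) [AND] = 0.079200 × 0.079200 × 0.125442 = 0.000787
Rounded to 4 decimal places: P(Braking system failure) ≈ 0.0008.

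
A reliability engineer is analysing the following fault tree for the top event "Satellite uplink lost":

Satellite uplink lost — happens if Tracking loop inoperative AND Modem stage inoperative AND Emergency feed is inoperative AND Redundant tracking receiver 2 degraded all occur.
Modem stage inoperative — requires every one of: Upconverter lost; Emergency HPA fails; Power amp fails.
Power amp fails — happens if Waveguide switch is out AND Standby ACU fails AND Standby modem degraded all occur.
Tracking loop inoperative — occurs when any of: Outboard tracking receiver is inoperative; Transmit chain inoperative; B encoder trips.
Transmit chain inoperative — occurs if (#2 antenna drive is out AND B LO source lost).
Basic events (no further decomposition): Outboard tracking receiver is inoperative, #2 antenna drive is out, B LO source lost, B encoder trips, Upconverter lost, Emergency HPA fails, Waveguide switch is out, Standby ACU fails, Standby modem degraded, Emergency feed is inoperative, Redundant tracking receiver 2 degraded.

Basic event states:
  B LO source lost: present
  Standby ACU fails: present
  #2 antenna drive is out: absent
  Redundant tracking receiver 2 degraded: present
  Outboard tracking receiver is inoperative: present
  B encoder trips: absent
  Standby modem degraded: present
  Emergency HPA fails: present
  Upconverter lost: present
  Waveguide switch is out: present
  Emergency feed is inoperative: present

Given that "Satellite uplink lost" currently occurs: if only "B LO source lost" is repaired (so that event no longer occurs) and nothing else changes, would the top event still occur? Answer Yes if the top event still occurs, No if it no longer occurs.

Yes

Counterfactual: set "B LO source lost" to not occurred.
Transmit chain inoperative [AND]: #2 antenna drive is out=not, B LO source lost=not → not all inputs occur → does not occur.
Tracking loop inoperative [OR]: Outboard tracking receiver is inoperative=occurs, Transmit chain inoperative=not, B encoder trips=not → at least one input occurs → occurs.
Power amp fails [AND]: Waveguide switch is out=occurs, Standby ACU fails=occurs, Standby modem degraded=occurs → all inputs occur → occurs.
Modem stage inoperative [AND]: Upconverter lost=occurs, Emergency HPA fails=occurs, Power amp fails=occurs → all inputs occur → occurs.
Satellite uplink lost [AND]: Tracking loop inoperative=occurs, Modem stage inoperative=occurs, Emergency feed is inoperative=occurs, Redundant tracking receiver 2 degraded=occurs → all inputs occur → occurs.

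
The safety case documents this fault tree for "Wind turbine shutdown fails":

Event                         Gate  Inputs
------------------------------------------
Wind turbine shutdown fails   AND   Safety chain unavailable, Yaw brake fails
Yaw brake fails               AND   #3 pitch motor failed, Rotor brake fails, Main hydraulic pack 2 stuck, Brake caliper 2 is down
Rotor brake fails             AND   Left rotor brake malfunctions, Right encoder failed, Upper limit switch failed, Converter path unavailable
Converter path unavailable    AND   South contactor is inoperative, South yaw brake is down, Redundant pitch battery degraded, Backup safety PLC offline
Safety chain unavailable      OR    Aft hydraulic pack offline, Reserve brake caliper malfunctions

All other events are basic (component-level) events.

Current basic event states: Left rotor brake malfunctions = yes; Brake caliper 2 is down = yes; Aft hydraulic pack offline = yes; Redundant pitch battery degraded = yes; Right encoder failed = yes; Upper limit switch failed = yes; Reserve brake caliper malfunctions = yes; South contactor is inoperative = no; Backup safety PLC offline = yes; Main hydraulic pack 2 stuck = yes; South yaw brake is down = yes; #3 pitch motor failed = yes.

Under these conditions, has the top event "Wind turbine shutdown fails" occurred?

Safety chain unavailable [OR]: Aft hydraulic pack offline=occurs, Reserve brake caliper malfunctions=occurs → at least one input occurs → occurs.
Converter path unavailable [AND]: South contactor is inoperative=not, South yaw brake is down=occurs, Redundant pitch battery degraded=occurs, Backup safety PLC offline=occurs → not all inputs occur → does not occur.
Rotor brake fails [AND]: Left rotor brake malfunctions=occurs, Right encoder failed=occurs, Upper limit switch failed=occurs, Converter path unavailable=not → not all inputs occur → does not occur.
Yaw brake fails [AND]: #3 pitch motor failed=occurs, Rotor brake fails=not, Main hydraulic pack 2 stuck=occurs, Brake caliper 2 is down=occurs → not all inputs occur → does not occur.
Wind turbine shutdown fails [AND]: Safety chain unavailable=occurs, Yaw brake fails=not → not all inputs occur → does not occur.

No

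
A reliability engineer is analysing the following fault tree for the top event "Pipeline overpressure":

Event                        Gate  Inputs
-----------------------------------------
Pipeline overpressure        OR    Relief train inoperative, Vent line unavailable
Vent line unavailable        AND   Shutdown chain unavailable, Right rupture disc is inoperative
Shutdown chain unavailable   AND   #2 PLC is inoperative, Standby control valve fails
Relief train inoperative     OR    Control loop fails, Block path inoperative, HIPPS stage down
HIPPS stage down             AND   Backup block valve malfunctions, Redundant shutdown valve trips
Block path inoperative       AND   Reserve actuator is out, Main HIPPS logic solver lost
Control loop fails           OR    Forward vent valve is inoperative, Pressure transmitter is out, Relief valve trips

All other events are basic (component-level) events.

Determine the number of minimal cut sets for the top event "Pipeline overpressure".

Control loop fails [OR]: union of children's cut sets → 3 cut set(s).
Block path inoperative [AND]: one cut set from each child combined → 1 × 1 = 1 cut set(s).
HIPPS stage down [AND]: one cut set from each child combined → 1 × 1 = 1 cut set(s).
Relief train inoperative [OR]: union of children's cut sets → 5 cut set(s).
Shutdown chain unavailable [AND]: one cut set from each child combined → 1 × 1 = 1 cut set(s).
Vent line unavailable [AND]: one cut set from each child combined → 1 × 1 = 1 cut set(s).
Pipeline overpressure [OR]: union of children's cut sets → 6 cut set(s).
Minimal cut sets: {Forward vent valve is inoperative}; {Pressure transmitter is out}; {Relief valve trips}; {Main HIPPS logic solver lost, Reserve actuator is out}; {Backup block valve malfunctions, Redundant shutdown valve trips}; {#2 PLC is inoperative, Right rupture disc is inoperative, Standby control valve fails}.

6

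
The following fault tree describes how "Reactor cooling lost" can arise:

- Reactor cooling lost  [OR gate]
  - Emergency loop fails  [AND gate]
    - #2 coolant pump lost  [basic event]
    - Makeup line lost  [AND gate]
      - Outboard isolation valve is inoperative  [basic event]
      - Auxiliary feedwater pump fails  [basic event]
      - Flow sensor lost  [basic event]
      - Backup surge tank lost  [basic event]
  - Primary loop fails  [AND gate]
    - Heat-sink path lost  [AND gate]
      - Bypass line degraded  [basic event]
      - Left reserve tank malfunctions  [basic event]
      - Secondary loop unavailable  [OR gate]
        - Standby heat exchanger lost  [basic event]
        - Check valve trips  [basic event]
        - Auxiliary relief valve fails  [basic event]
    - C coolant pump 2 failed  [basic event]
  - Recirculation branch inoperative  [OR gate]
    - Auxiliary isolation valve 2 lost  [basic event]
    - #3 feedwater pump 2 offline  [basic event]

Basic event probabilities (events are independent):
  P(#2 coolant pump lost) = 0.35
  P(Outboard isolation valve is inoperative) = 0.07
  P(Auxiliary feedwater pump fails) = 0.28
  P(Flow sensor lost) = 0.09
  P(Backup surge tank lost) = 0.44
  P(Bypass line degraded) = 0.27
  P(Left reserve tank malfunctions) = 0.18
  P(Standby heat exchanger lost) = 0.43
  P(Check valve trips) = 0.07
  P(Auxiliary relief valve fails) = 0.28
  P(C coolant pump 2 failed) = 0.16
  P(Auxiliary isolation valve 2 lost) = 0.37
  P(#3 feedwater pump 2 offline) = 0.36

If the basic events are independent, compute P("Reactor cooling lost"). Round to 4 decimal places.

P(Makeup line lost) [AND] = 0.07 × 0.28 × 0.09 × 0.44 = 0.000776
P(Emergency loop fails) [AND] = 0.35 × 0.000776 = 0.000272
P(Secondary loop unavailable) [OR] = 1 − (1−0.43) × (1−0.07) × (1−0.28) = 0.618328
P(Heat-sink path lost) [AND] = 0.27 × 0.18 × 0.618328 = 0.030051
P(Primary loop fails) [AND] = 0.030051 × 0.16 = 0.004808
P(Recirculation branch inoperative) [OR] = 1 − (1−0.37) × (1−0.36) = 0.596800
P(Reactor cooling lost) [OR] = 1 − (1−0.000272) × (1−0.004808) × (1−0.596800) = 0.598848
Rounded to 4 decimal places: P(Reactor cooling lost) ≈ 0.5988.

0.5988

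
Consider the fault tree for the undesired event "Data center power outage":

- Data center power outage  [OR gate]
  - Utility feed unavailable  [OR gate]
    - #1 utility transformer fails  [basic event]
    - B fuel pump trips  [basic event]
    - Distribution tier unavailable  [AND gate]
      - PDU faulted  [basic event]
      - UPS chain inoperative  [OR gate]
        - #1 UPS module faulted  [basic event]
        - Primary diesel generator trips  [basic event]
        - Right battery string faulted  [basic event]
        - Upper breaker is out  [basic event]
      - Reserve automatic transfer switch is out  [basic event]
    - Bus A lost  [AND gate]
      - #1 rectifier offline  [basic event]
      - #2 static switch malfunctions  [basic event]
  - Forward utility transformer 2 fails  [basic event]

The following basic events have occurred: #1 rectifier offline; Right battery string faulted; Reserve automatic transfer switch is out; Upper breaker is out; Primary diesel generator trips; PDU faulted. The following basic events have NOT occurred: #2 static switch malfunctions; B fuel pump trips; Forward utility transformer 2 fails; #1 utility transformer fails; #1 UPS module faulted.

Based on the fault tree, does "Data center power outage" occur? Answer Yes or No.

Yes

UPS chain inoperative [OR]: #1 UPS module faulted=not, Primary diesel generator trips=occurs, Right battery string faulted=occurs, Upper breaker is out=occurs → at least one input occurs → occurs.
Distribution tier unavailable [AND]: PDU faulted=occurs, UPS chain inoperative=occurs, Reserve automatic transfer switch is out=occurs → all inputs occur → occurs.
Bus A lost [AND]: #1 rectifier offline=occurs, #2 static switch malfunctions=not → not all inputs occur → does not occur.
Utility feed unavailable [OR]: #1 utility transformer fails=not, B fuel pump trips=not, Distribution tier unavailable=occurs, Bus A lost=not → at least one input occurs → occurs.
Data center power outage [OR]: Utility feed unavailable=occurs, Forward utility transformer 2 fails=not → at least one input occurs → occurs.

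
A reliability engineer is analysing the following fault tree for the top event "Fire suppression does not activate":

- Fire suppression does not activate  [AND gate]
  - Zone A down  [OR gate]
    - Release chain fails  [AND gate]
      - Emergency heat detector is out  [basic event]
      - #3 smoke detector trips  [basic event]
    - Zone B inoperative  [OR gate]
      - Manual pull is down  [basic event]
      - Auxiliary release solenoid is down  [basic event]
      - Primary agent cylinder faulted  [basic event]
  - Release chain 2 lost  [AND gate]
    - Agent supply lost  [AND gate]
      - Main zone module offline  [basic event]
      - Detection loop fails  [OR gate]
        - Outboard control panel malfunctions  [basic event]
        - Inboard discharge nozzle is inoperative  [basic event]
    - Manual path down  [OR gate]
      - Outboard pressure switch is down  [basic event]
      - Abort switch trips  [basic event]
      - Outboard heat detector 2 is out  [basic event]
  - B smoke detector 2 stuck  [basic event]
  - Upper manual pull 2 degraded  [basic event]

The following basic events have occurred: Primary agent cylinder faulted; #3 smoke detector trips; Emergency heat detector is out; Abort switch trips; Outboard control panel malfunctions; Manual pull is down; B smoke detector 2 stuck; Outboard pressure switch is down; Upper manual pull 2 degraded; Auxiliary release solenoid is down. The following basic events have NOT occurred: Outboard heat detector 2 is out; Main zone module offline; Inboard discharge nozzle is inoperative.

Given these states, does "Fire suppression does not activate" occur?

No

Release chain fails [AND]: Emergency heat detector is out=occurs, #3 smoke detector trips=occurs → all inputs occur → occurs.
Zone B inoperative [OR]: Manual pull is down=occurs, Auxiliary release solenoid is down=occurs, Primary agent cylinder faulted=occurs → at least one input occurs → occurs.
Zone A down [OR]: Release chain fails=occurs, Zone B inoperative=occurs → at least one input occurs → occurs.
Detection loop fails [OR]: Outboard control panel malfunctions=occurs, Inboard discharge nozzle is inoperative=not → at least one input occurs → occurs.
Agent supply lost [AND]: Main zone module offline=not, Detection loop fails=occurs → not all inputs occur → does not occur.
Manual path down [OR]: Outboard pressure switch is down=occurs, Abort switch trips=occurs, Outboard heat detector 2 is out=not → at least one input occurs → occurs.
Release chain 2 lost [AND]: Agent supply lost=not, Manual path down=occurs → not all inputs occur → does not occur.
Fire suppression does not activate [AND]: Zone A down=occurs, Release chain 2 lost=not, B smoke detector 2 stuck=occurs, Upper manual pull 2 degraded=occurs → not all inputs occur → does not occur.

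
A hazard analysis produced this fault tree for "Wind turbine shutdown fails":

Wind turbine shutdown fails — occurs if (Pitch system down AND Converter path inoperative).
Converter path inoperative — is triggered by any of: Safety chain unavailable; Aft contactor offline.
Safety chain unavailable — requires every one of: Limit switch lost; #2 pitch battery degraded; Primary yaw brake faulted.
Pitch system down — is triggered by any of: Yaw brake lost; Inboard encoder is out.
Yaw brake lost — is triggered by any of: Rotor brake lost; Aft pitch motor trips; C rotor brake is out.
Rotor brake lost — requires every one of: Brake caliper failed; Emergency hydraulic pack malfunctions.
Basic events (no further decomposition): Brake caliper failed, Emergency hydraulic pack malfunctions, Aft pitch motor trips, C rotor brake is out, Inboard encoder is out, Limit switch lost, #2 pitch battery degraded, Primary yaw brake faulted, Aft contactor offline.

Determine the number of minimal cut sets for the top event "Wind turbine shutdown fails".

Rotor brake lost [AND]: one cut set from each child combined → 1 × 1 = 1 cut set(s).
Yaw brake lost [OR]: union of children's cut sets → 3 cut set(s).
Pitch system down [OR]: union of children's cut sets → 4 cut set(s).
Safety chain unavailable [AND]: one cut set from each child combined → 1 × 1 × 1 = 1 cut set(s).
Converter path inoperative [OR]: union of children's cut sets → 2 cut set(s).
Wind turbine shutdown fails [AND]: one cut set from each child combined → 4 × 2 = 8 cut set(s).
Minimal cut sets: {#2 pitch battery degraded, Brake caliper failed, Emergency hydraulic pack malfunctions, Limit switch lost, Primary yaw brake faulted}; {Aft contactor offline, Brake caliper failed, Emergency hydraulic pack malfunctions}; {#2 pitch battery degraded, Aft pitch motor trips, Limit switch lost, Primary yaw brake faulted}; {Aft contactor offline, Aft pitch motor trips}; {#2 pitch battery degraded, C rotor brake is out, Limit switch lost, Primary yaw brake faulted}; {Aft contactor offline, C rotor brake is out}; {#2 pitch battery degraded, Inboard encoder is out, Limit switch lost, Primary yaw brake faulted}; {Aft contactor offline, Inboard encoder is out}.

8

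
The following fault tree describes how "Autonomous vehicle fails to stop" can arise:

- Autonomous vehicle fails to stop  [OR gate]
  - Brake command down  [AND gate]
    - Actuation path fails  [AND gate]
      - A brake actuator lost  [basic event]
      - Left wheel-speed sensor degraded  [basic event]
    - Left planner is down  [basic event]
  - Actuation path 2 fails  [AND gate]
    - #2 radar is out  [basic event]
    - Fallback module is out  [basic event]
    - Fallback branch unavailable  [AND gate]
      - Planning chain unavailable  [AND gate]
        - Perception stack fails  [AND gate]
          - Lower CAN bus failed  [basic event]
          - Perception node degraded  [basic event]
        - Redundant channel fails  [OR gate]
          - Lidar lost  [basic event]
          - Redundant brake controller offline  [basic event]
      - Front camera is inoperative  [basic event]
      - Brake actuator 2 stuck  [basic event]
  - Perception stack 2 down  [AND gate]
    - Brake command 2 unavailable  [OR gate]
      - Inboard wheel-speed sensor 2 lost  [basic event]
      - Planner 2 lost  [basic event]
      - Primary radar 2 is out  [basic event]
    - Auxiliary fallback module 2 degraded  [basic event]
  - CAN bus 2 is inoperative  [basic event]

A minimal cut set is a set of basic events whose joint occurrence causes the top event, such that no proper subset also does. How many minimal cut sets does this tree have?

7

Actuation path fails [AND]: one cut set from each child combined → 1 × 1 = 1 cut set(s).
Brake command down [AND]: one cut set from each child combined → 1 × 1 = 1 cut set(s).
Perception stack fails [AND]: one cut set from each child combined → 1 × 1 = 1 cut set(s).
Redundant channel fails [OR]: union of children's cut sets → 2 cut set(s).
Planning chain unavailable [AND]: one cut set from each child combined → 1 × 2 = 2 cut set(s).
Fallback branch unavailable [AND]: one cut set from each child combined → 2 × 1 × 1 = 2 cut set(s).
Actuation path 2 fails [AND]: one cut set from each child combined → 1 × 1 × 2 = 2 cut set(s).
Brake command 2 unavailable [OR]: union of children's cut sets → 3 cut set(s).
Perception stack 2 down [AND]: one cut set from each child combined → 3 × 1 = 3 cut set(s).
Autonomous vehicle fails to stop [OR]: union of children's cut sets → 7 cut set(s).
Minimal cut sets: {A brake actuator lost, Left planner is down, Left wheel-speed sensor degraded}; {#2 radar is out, Brake actuator 2 stuck, Fallback module is out, Front camera is inoperative, Lidar lost, Lower CAN bus failed, Perception node degraded}; {#2 radar is out, Brake actuator 2 stuck, Fallback module is out, Front camera is inoperative, Lower CAN bus failed, Perception node degraded, Redundant brake controller offline}; {Auxiliary fallback module 2 degraded, Inboard wheel-speed sensor 2 lost}; {Auxiliary fallback module 2 degraded, Planner 2 lost}; {Auxiliary fallback module 2 degraded, Primary radar 2 is out}; {CAN bus 2 is inoperative}.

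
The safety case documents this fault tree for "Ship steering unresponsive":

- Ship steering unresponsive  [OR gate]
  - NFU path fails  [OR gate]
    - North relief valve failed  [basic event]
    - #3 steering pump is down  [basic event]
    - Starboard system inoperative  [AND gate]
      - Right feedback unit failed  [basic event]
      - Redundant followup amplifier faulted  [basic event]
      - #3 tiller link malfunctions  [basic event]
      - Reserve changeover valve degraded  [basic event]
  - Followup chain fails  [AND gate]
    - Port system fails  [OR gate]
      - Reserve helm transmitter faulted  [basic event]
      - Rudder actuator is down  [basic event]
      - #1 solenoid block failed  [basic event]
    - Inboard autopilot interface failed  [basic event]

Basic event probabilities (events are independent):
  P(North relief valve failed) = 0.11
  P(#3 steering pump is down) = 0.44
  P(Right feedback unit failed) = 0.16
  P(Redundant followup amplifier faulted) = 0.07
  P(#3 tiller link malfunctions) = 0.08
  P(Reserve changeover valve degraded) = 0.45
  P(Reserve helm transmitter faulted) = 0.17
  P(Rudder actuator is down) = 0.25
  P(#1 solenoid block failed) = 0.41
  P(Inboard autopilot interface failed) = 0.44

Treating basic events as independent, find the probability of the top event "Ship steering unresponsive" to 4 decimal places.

P(Starboard system inoperative) [AND] = 0.16 × 0.07 × 0.08 × 0.45 = 0.000403
P(NFU path fails) [OR] = 1 − (1−0.11) × (1−0.44) × (1−0.000403) = 0.501801
P(Port system fails) [OR] = 1 − (1−0.17) × (1−0.25) × (1−0.41) = 0.632725
P(Followup chain fails) [AND] = 0.632725 × 0.44 = 0.278399
P(Ship steering unresponsive) [OR] = 1 − (1−0.501801) × (1−0.278399) = 0.640499
Rounded to 4 decimal places: P(Ship steering unresponsive) ≈ 0.6405.

0.6405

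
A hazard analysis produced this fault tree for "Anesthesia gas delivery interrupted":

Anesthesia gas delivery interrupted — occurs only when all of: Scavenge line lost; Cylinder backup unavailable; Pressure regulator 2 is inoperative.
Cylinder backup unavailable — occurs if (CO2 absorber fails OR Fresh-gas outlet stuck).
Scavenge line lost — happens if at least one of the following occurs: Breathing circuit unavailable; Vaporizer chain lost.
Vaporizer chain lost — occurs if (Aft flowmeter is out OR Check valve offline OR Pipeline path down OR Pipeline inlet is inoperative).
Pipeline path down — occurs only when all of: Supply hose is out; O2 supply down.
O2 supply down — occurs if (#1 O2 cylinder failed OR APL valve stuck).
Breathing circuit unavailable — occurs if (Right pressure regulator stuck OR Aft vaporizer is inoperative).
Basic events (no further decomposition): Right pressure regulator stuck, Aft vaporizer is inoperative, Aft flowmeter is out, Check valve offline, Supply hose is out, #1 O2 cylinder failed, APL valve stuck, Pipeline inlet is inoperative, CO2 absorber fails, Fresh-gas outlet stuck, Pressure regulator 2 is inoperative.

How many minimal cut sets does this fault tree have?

Breathing circuit unavailable [OR]: union of children's cut sets → 2 cut set(s).
O2 supply down [OR]: union of children's cut sets → 2 cut set(s).
Pipeline path down [AND]: one cut set from each child combined → 1 × 2 = 2 cut set(s).
Vaporizer chain lost [OR]: union of children's cut sets → 5 cut set(s).
Scavenge line lost [OR]: union of children's cut sets → 7 cut set(s).
Cylinder backup unavailable [OR]: union of children's cut sets → 2 cut set(s).
Anesthesia gas delivery interrupted [AND]: one cut set from each child combined → 7 × 2 × 1 = 14 cut set(s).

14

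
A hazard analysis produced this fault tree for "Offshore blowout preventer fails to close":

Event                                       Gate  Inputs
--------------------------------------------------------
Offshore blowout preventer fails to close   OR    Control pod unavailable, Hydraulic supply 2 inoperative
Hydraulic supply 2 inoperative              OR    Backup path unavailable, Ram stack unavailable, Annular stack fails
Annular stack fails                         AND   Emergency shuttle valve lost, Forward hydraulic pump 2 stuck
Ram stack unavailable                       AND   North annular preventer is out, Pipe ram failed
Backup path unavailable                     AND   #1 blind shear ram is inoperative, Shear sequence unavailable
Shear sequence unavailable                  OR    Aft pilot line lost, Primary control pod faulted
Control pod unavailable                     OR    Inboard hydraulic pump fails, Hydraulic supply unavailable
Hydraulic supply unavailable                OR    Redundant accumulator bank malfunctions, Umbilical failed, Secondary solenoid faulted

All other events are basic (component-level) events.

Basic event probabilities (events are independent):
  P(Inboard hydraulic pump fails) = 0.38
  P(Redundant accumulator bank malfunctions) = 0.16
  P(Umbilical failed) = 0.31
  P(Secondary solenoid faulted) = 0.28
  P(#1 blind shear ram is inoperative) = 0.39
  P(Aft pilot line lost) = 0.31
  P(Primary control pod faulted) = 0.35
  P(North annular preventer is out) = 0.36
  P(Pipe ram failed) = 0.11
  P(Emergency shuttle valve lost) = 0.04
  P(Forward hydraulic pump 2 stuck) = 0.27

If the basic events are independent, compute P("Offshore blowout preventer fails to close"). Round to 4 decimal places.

P(Hydraulic supply unavailable) [OR] = 1 − (1−0.16) × (1−0.31) × (1−0.28) = 0.582688
P(Control pod unavailable) [OR] = 1 − (1−0.38) × (1−0.582688) = 0.741267
P(Shear sequence unavailable) [OR] = 1 − (1−0.31) × (1−0.35) = 0.551500
P(Backup path unavailable) [AND] = 0.39 × 0.551500 = 0.215085
P(Ram stack unavailable) [AND] = 0.36 × 0.11 = 0.039600
P(Annular stack fails) [AND] = 0.04 × 0.27 = 0.010800
P(Hydraulic supply 2 inoperative) [OR] = 1 − (1−0.215085) × (1−0.039600) × (1−0.010800) = 0.254309
P(Offshore blowout preventer fails to close) [OR] = 1 − (1−0.741267) × (1−0.254309) = 0.807065
Rounded to 4 decimal places: P(Offshore blowout preventer fails to close) ≈ 0.8071.

0.8071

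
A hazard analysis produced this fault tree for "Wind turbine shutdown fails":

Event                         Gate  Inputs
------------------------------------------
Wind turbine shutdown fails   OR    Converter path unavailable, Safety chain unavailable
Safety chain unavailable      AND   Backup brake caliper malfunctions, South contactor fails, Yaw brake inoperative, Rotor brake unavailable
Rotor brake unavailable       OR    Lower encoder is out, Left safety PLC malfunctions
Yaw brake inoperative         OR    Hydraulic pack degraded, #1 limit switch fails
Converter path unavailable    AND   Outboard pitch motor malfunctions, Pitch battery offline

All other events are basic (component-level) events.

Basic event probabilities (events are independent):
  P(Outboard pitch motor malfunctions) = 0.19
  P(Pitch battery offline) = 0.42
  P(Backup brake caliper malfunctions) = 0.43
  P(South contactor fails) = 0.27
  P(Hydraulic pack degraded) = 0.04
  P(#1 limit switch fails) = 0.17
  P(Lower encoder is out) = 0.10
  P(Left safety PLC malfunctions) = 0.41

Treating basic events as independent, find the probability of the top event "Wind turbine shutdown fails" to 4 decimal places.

P(Converter path unavailable) [AND] = 0.19 × 0.42 = 0.079800
P(Yaw brake inoperative) [OR] = 1 − (1−0.04) × (1−0.17) = 0.203200
P(Rotor brake unavailable) [OR] = 1 − (1−0.10) × (1−0.41) = 0.469000
P(Safety chain unavailable) [AND] = 0.43 × 0.27 × 0.203200 × 0.469000 = 0.011064
P(Wind turbine shutdown fails) [OR] = 1 − (1−0.079800) × (1−0.011064) = 0.089981
Rounded to 4 decimal places: P(Wind turbine shutdown fails) ≈ 0.0900.

0.0900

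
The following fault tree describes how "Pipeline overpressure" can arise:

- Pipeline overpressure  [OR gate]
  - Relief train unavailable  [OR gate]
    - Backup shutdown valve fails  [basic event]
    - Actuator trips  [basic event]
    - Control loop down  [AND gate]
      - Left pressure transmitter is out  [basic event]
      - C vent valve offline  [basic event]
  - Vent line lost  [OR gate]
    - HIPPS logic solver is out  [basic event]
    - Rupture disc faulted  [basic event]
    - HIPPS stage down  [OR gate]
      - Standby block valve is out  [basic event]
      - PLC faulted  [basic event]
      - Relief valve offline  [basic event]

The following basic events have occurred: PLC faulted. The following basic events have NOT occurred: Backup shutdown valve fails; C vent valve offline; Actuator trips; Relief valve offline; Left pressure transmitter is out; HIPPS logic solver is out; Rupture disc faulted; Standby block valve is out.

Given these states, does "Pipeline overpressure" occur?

Yes

Control loop down [AND]: Left pressure transmitter is out=not, C vent valve offline=not → not all inputs occur → does not occur.
Relief train unavailable [OR]: Backup shutdown valve fails=not, Actuator trips=not, Control loop down=not → no input occurs → does not occur.
HIPPS stage down [OR]: Standby block valve is out=not, PLC faulted=occurs, Relief valve offline=not → at least one input occurs → occurs.
Vent line lost [OR]: HIPPS logic solver is out=not, Rupture disc faulted=not, HIPPS stage down=occurs → at least one input occurs → occurs.
Pipeline overpressure [OR]: Relief train unavailable=not, Vent line lost=occurs → at least one input occurs → occurs.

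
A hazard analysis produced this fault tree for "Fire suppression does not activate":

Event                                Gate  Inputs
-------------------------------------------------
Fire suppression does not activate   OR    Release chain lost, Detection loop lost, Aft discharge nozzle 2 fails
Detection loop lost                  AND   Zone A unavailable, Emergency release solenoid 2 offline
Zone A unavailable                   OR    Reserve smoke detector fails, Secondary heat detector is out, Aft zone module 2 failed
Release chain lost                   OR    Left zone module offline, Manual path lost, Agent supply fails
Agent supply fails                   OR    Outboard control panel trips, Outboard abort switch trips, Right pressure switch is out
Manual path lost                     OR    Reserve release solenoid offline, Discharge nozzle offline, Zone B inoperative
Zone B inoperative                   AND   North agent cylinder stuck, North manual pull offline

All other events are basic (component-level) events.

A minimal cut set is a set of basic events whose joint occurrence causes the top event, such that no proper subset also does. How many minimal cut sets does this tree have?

Zone B inoperative [AND]: one cut set from each child combined → 1 × 1 = 1 cut set(s).
Manual path lost [OR]: union of children's cut sets → 3 cut set(s).
Agent supply fails [OR]: union of children's cut sets → 3 cut set(s).
Release chain lost [OR]: union of children's cut sets → 7 cut set(s).
Zone A unavailable [OR]: union of children's cut sets → 3 cut set(s).
Detection loop lost [AND]: one cut set from each child combined → 3 × 1 = 3 cut set(s).
Fire suppression does not activate [OR]: union of children's cut sets → 11 cut set(s).

11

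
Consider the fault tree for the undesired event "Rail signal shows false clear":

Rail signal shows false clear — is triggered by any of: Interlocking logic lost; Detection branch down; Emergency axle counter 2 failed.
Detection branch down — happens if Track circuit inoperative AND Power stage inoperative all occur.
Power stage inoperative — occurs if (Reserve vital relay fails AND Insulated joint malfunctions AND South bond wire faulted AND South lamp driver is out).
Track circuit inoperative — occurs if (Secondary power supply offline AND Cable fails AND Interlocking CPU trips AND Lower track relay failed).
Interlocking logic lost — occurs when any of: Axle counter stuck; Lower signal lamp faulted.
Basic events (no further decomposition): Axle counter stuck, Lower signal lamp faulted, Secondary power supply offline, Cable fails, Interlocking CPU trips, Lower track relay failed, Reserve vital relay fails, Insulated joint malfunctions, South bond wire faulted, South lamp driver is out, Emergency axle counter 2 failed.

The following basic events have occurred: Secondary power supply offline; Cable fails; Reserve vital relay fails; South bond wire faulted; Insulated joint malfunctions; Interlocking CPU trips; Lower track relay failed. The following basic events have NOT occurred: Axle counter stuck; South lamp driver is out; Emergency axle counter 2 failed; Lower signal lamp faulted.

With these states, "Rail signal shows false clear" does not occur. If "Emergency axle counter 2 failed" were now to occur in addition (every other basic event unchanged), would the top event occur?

Yes

Counterfactual: set "Emergency axle counter 2 failed" to occurred.
Interlocking logic lost [OR]: Axle counter stuck=not, Lower signal lamp faulted=not → no input occurs → does not occur.
Track circuit inoperative [AND]: Secondary power supply offline=occurs, Cable fails=occurs, Interlocking CPU trips=occurs, Lower track relay failed=occurs → all inputs occur → occurs.
Power stage inoperative [AND]: Reserve vital relay fails=occurs, Insulated joint malfunctions=occurs, South bond wire faulted=occurs, South lamp driver is out=not → not all inputs occur → does not occur.
Detection branch down [AND]: Track circuit inoperative=occurs, Power stage inoperative=not → not all inputs occur → does not occur.
Rail signal shows false clear [OR]: Interlocking logic lost=not, Detection branch down=not, Emergency axle counter 2 failed=occurs → at least one input occurs → occurs.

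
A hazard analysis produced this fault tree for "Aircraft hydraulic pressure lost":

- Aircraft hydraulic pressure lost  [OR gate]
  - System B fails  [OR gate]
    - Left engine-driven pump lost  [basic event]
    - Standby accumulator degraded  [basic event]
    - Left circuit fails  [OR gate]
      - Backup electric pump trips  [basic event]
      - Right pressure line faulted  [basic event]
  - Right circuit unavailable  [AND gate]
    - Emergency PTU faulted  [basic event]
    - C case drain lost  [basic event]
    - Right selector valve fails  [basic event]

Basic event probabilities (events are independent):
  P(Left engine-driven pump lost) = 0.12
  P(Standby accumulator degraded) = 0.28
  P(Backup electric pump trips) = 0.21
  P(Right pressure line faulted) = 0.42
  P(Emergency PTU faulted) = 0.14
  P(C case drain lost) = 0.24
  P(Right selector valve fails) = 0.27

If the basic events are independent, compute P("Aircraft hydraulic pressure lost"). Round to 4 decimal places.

0.7123

P(Left circuit fails) [OR] = 1 − (1−0.21) × (1−0.42) = 0.541800
P(System B fails) [OR] = 1 − (1−0.12) × (1−0.28) × (1−0.541800) = 0.709684
P(Right circuit unavailable) [AND] = 0.14 × 0.24 × 0.27 = 0.009072
P(Aircraft hydraulic pressure lost) [OR] = 1 − (1−0.709684) × (1−0.009072) = 0.712318
Rounded to 4 decimal places: P(Aircraft hydraulic pressure lost) ≈ 0.7123.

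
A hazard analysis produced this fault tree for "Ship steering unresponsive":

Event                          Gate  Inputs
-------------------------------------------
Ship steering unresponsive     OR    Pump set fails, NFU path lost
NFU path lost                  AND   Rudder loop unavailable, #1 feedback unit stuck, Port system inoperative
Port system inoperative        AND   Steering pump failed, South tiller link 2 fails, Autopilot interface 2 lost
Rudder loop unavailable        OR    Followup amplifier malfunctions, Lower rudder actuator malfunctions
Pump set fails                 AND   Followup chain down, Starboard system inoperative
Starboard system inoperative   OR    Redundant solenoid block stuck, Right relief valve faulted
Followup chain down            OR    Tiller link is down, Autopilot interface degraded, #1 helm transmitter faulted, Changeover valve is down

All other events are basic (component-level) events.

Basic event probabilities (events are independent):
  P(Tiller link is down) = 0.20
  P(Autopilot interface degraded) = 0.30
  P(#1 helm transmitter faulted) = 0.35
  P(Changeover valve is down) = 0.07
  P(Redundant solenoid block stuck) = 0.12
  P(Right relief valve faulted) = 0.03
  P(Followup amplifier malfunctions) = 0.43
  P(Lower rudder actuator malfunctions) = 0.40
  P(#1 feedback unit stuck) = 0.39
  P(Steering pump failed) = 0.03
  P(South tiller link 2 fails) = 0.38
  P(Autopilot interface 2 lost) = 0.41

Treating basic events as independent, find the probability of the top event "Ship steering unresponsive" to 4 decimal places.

P(Followup chain down) [OR] = 1 − (1−0.20) × (1−0.30) × (1−0.35) × (1−0.07) = 0.661480
P(Starboard system inoperative) [OR] = 1 − (1−0.12) × (1−0.03) = 0.146400
P(Pump set fails) [AND] = 0.661480 × 0.146400 = 0.096841
P(Rudder loop unavailable) [OR] = 1 − (1−0.43) × (1−0.40) = 0.658000
P(Port system inoperative) [AND] = 0.03 × 0.38 × 0.41 = 0.004674
P(NFU path lost) [AND] = 0.658000 × 0.39 × 0.004674 = 0.001199
P(Ship steering unresponsive) [OR] = 1 − (1−0.096841) × (1−0.001199) = 0.097924
Rounded to 4 decimal places: P(Ship steering unresponsive) ≈ 0.0979.

0.0979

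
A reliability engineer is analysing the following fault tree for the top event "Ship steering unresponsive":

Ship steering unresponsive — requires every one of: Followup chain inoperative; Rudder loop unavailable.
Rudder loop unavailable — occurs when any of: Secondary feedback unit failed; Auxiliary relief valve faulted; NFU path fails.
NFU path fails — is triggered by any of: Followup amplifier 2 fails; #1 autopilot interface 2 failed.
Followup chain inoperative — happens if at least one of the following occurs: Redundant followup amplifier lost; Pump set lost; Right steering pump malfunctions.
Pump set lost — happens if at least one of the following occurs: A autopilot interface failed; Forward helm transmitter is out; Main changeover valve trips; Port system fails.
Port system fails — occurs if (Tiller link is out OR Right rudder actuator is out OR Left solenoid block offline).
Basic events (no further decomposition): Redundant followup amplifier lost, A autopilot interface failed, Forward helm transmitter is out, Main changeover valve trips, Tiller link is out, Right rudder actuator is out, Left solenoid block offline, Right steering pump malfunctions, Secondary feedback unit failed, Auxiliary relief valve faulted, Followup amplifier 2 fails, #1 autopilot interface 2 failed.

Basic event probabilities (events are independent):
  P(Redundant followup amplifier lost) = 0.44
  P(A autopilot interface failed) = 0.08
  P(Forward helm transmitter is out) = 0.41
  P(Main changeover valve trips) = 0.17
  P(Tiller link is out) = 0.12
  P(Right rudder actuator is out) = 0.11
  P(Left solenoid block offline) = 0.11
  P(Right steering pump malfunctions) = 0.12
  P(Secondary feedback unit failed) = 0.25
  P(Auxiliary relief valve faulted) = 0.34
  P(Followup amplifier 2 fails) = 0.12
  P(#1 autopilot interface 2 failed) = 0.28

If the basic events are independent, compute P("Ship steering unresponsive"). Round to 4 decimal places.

0.5801

P(Port system fails) [OR] = 1 − (1−0.12) × (1−0.11) × (1−0.11) = 0.302952
P(Pump set lost) [OR] = 1 − (1−0.08) × (1−0.41) × (1−0.17) × (1−0.302952) = 0.685963
P(Followup chain inoperative) [OR] = 1 − (1−0.44) × (1−0.685963) × (1−0.12) = 0.845243
P(NFU path fails) [OR] = 1 − (1−0.12) × (1−0.28) = 0.366400
P(Rudder loop unavailable) [OR] = 1 − (1−0.25) × (1−0.34) × (1−0.366400) = 0.686368
P(Ship steering unresponsive) [AND] = 0.845243 × 0.686368 = 0.580148
Rounded to 4 decimal places: P(Ship steering unresponsive) ≈ 0.5801.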